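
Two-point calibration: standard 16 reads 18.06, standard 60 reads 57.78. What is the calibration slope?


slope = (y2 - y1) / (x2 - x1)
= (57.78 - 18.06) / (60 - 16)
= 39.7200 / 44
= 0.9027

0.9027


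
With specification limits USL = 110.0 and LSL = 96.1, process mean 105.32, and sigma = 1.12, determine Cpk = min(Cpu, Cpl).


Cpu = (USL - mean) / (3*sigma) = (110.0 - 105.32) / (3*1.12) = 1.3929
Cpl = (mean - LSL) / (3*sigma) = (105.32 - 96.1) / (3*1.12) = 2.7440
Cpk = min(Cpu, Cpl) = 1.3929

1.3929


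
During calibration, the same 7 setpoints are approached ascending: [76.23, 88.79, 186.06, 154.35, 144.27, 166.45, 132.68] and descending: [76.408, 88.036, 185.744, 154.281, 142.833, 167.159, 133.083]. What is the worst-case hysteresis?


|76.23 - 76.408| = 0.1780
|88.79 - 88.036| = 0.7540
|186.06 - 185.744| = 0.3160
|154.35 - 154.281| = 0.0690
|144.27 - 142.833| = 1.4370
|166.45 - 167.159| = 0.7090
|132.68 - 133.083| = 0.4030
hysteresis = max(diffs) = 1.4370

1.4370


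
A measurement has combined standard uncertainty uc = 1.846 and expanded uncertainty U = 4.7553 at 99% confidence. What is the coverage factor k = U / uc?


k = U / uc
k = 4.7553 / 1.846
k = 2.576

2.576


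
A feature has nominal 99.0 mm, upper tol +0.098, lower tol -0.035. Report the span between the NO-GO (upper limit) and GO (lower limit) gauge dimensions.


GO = nominal - lower_tol (smallest hole = maximum material condition)
GO = 99.0 - 0.035 = 98.965
NO-GO = nominal + upper_tol (largest hole = least material condition)
NO-GO = 99.0 + 0.098 = 99.098
spread = NO-GO - GO = 99.098 - 98.965 = 0.1330

0.1330


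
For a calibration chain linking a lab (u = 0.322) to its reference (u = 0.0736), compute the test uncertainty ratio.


TUR = u_lab / u_ref
= 0.322 / 0.0736
= 4.3750

4.3750


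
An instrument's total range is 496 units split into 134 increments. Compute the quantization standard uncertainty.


resolution = range / divisions
resolution = 496 / 134 = 3.7014925
u_res = resolution / (2*sqrt(3))
u_res = 3.7014925 / 3.4641016
u_res = 1.0685

1.0685


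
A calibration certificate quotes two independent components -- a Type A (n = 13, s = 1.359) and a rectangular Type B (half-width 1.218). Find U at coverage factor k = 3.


u_A = s / sqrt(n) = 1.359 / sqrt(13) = 0.37691878
u_B = half_width / sqrt(3) = 1.218 / sqrt(3) = 0.70321263
uc = sqrt(u_A^2 + u_B^2) = sqrt(0.37691878^2 + 0.70321263^2) = 0.79785699
U = k * uc = 3 * 0.79785699
U = 2.3936

2.3936


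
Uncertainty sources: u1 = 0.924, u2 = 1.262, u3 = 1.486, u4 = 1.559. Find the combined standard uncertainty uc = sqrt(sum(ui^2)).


uc = sqrt(0.924^2 + 1.262^2 + 1.486^2 + 1.559^2)
uc = sqrt(7.085097)
uc = 2.6618

2.6618


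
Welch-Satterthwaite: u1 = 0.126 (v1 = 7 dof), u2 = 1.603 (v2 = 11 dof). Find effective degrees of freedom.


uc = sqrt(u1^2 + u2^2) = sqrt(0.126^2 + 1.603^2) = 1.6079443
v_eff = uc^4 / (u1^4/v1 + u2^4/v2)
= 1.6079443^4 / (0.126^4/7 + 1.603^4/11)
= 6.684732 / 0.60029877
v_eff = 11.1357

11.1357


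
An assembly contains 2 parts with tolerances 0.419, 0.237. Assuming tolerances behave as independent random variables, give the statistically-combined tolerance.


RSS = sqrt(0.419^2 + 0.237^2)
= sqrt(0.23173)
= 0.4814

0.4814


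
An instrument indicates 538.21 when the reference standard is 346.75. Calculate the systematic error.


Systematic error = measured - true
= 538.21 - 346.75
= 191.4600

191.4600


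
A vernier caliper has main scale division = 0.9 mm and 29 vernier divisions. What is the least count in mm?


LC = MSD / n_div
= 0.9 / 29
= 0.0310

0.0310


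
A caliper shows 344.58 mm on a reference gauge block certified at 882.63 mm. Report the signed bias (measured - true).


Systematic error = measured - true
= 344.58 - 882.63
= -538.0500

-538.0500


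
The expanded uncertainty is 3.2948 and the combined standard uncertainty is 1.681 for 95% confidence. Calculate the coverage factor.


k = U / uc
k = 3.2948 / 1.681
k = 1.96

1.96


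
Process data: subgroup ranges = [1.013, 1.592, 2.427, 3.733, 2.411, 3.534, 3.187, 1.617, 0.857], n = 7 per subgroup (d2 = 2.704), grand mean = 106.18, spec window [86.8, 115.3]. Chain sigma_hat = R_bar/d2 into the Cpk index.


R_bar = (1.013 + 1.592 + 2.427 + 3.733 + 2.411 + 3.534 + 3.187 + 1.617 + 0.857) / 9 = 2.2634444
sigma = R_bar / d2 = 2.2634444 / 2.704 = 0.83707263
Cp = (USL - LSL)/(6*sigma) = (115.3 - 86.8)/(6*0.83707263) = 5.6745
Cpu = (115.3 - 106.18)/(3*0.83707263) = 3.6317
Cpl = (106.18 - 86.8)/(3*0.83707263) = 7.7174
Cpk = min(Cpu, Cpl) = 3.6317

3.6317


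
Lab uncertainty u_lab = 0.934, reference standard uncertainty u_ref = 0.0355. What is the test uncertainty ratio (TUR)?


TUR = u_lab / u_ref
= 0.934 / 0.0355
= 26.3099

26.3099


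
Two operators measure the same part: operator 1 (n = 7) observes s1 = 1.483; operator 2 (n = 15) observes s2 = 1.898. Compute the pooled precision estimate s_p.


s_p = sqrt(((n1-1)*s1^2 + (n2-1)*s2^2) / (n1+n2-2))
numerator = (7-1)*1.483^2 + (15-1)*1.898^2 = 13.195734 + 50.433656 = 63.62939
denominator = 7 + 15 - 2 = 20
s_p^2 = 63.62939 / 20 = 3.1814695
s_p = sqrt(3.1814695) = 1.7837

1.7837


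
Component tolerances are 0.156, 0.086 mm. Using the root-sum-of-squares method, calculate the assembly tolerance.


RSS = sqrt(0.156^2 + 0.086^2)
= sqrt(0.031732)
= 0.1781

0.1781


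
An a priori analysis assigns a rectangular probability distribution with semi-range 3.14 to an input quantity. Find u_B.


u_B = half_width / sqrt(3)
u_B = 3.14 / 1.7320508
u_B = 1.8129

1.8129


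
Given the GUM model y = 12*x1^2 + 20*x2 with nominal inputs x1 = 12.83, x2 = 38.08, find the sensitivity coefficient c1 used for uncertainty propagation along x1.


y = 12*x1^2 + 20*x2
dy/dx1 = 2*12*x1
Evaluate at x1 = 12.83: c1 = 24 * 12.83
c1 = 307.9200

307.9200


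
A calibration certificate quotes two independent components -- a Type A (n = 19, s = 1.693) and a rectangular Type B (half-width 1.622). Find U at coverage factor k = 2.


u_A = s / sqrt(n) = 1.693 / sqrt(19) = 0.38840084
u_B = half_width / sqrt(3) = 1.622 / sqrt(3) = 0.93646214
uc = sqrt(u_A^2 + u_B^2) = sqrt(0.38840084^2 + 0.93646214^2) = 1.0138129
U = k * uc = 2 * 1.0138129
U = 2.0276

2.0276


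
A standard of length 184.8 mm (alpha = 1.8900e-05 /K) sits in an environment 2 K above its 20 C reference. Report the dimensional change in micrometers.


dL = L * alpha * dT
= 184.8 * 1.8900e-05 * 2
= 0.0069854 mm
dL_um = 0.0069854 * 1000 = 6.9854 um

6.9854


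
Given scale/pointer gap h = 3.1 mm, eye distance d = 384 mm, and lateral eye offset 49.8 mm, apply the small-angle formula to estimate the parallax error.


error = h * offset / d
= 3.1 * 49.8 / 384
= 0.4020

0.4020


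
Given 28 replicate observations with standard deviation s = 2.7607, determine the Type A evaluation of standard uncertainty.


u_A = s / sqrt(n)
u_A = 2.7607 / sqrt(28)
u_A = 2.7607 / 5.2915026
u_A = 0.5217

0.5217


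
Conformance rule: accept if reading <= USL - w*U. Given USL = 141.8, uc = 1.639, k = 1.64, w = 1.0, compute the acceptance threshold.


U = k * uc = 1.64 * 1.639 = 2.68796
guard band g = w * U = 1.0 * 2.68796 = 2.68796
AL = USL - g = 141.8 - 2.68796
AL = 139.1120

139.1120


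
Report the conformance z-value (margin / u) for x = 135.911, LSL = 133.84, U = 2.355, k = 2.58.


u = U / k = 2.355 / 2.58 = 0.9127907
margin = |LSL - x| = |133.84 - 135.911| = 2.071
z = margin / u = 2.071 / 0.9127907
z = 2.2689

2.2689


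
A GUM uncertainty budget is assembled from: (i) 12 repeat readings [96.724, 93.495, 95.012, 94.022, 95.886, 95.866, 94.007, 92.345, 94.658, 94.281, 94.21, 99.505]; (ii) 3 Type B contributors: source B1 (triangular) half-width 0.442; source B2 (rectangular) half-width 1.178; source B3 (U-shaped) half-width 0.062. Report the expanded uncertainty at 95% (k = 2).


mean = (96.724 + 93.495 + 95.012 + 94.022 + 95.886 + 95.866 + 94.007 + 92.345 + 94.658 + 94.281 + 94.21 + 99.505) / 12 = 95.00091667
s = sqrt(sum((x - mean)^2)/(n-1)) = 1.8418591
u_A = s / sqrt(n) = 1.8418591 / sqrt(12) = 0.53169892
u_B1 = 0.442 / sqrt(6) = 0.18044574
u_B2 = 1.178 / sqrt(3) = 0.68011862
u_B3 = 0.062 / sqrt(2) = 0.04384062
uc = sqrt(0.53169892^2 + 0.18044574^2 + 0.68011862^2 + 0.04384062^2) = 0.88303326
U = k * uc = 2 * 0.88303326
U = 1.7661

1.7661


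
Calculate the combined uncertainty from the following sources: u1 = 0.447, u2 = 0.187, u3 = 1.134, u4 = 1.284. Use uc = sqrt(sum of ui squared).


uc = sqrt(0.447^2 + 0.187^2 + 1.134^2 + 1.284^2)
uc = sqrt(3.16939)
uc = 1.7803

1.7803


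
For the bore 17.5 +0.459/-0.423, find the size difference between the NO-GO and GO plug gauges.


GO = nominal - lower_tol (smallest hole = maximum material condition)
GO = 17.5 - 0.423 = 17.077
NO-GO = nominal + upper_tol (largest hole = least material condition)
NO-GO = 17.5 + 0.459 = 17.959
spread = NO-GO - GO = 17.959 - 17.077 = 0.8820

0.8820


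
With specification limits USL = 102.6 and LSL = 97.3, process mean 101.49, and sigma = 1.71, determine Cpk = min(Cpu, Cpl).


Cpu = (USL - mean) / (3*sigma) = (102.6 - 101.49) / (3*1.71) = 0.2164
Cpl = (mean - LSL) / (3*sigma) = (101.49 - 97.3) / (3*1.71) = 0.8168
Cpk = min(Cpu, Cpl) = 0.2164

0.2164


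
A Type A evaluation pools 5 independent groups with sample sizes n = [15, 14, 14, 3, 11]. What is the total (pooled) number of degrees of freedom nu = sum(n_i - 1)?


nu = sum_i (n_i - 1)
nu = ((15 - 1) + (14 - 1) + (14 - 1) + (3 - 1) + (11 - 1))
nu = 14 + 13 + 13 + 2 + 10
nu = 52

52


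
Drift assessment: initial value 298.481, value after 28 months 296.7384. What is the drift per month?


rate = (v2 - v1) / months
= (296.7384 - 298.481) / 28
= -1.7426 / 28
= -0.0622

-0.0622


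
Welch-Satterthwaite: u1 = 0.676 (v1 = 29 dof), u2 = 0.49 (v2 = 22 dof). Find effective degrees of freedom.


uc = sqrt(u1^2 + u2^2) = sqrt(0.676^2 + 0.49^2) = 0.83491077
v_eff = uc^4 / (u1^4/v1 + u2^4/v2)
= 0.83491077^4 / (0.676^4/29 + 0.49^4/22)
= 0.48591494 / 0.0098212974
v_eff = 49.4756

49.4756


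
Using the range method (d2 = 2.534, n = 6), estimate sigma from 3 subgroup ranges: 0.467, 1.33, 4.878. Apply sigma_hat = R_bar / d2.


R_bar = (0.467 + 1.33 + 4.878) / 3
R_bar = 6.675 / 3 = 2.225
sigma_hat = R_bar / d2 = 2.225 / 2.534 = 0.8781

0.8781


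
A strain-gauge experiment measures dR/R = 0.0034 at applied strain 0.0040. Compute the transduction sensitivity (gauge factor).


GF = (dR/R) / epsilon
= 0.0034 / 0.0040
= 0.8500

0.8500


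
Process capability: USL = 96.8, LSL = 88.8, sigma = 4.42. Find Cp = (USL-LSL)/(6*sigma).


Cp = (USL - LSL) / (6 * sigma)
= (96.8 - 88.8) / (6 * 4.42)
= 8.0000 / 26.5200
= 0.3017

0.3017


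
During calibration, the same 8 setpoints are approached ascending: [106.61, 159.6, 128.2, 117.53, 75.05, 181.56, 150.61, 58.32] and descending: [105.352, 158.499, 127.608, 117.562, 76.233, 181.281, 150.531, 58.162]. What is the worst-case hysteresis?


|106.61 - 105.352| = 1.2580
|159.6 - 158.499| = 1.1010
|128.2 - 127.608| = 0.5920
|117.53 - 117.562| = 0.0320
|75.05 - 76.233| = 1.1830
|181.56 - 181.281| = 0.2790
|150.61 - 150.531| = 0.0790
|58.32 - 58.162| = 0.1580
hysteresis = max(diffs) = 1.2580

1.2580


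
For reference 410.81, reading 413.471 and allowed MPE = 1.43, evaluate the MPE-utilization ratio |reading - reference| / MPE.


e = indication - reference = 413.471 - 410.81 = 2.6610
|e| = 2.6610
ratio = |e| / MPE = 2.6610 / 1.43
ratio = 1.8608

1.8608


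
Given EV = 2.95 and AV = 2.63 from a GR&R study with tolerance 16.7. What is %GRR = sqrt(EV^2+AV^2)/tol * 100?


GRR = sqrt(EV^2 + AV^2) = sqrt(2.95^2 + 2.63^2) = 3.9521387
%GRR = GRR / tol * 100 = 3.9521387 / 16.7 * 100
%GRR = 23.6655

23.6655


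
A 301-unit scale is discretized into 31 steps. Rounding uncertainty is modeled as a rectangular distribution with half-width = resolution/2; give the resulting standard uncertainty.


resolution = range / divisions
resolution = 301 / 31 = 9.7096774
u_res = resolution / (2*sqrt(3))
u_res = 9.7096774 / 3.4641016
u_res = 2.8029

2.8029


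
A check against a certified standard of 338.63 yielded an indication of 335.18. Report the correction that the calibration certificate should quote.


Correction = standard - reading
= 338.63 - 335.18
= 3.4500

3.4500


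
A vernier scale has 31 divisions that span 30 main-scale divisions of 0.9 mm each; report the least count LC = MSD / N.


LC = MSD / n_div
= 0.9 / 31
= 0.0290

0.0290


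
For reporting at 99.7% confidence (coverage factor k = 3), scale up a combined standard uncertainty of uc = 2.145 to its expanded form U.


U = k * uc
U = 3 * 2.145
U = 6.4350

6.4350


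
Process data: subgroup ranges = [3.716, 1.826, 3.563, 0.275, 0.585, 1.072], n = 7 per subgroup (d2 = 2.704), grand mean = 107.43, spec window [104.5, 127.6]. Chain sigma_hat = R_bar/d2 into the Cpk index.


R_bar = (3.716 + 1.826 + 3.563 + 0.275 + 0.585 + 1.072) / 6 = 1.8395
sigma = R_bar / d2 = 1.8395 / 2.704 = 0.68028846
Cp = (USL - LSL)/(6*sigma) = (127.6 - 104.5)/(6*0.68028846) = 5.6594
Cpu = (127.6 - 107.43)/(3*0.68028846) = 9.8831
Cpl = (107.43 - 104.5)/(3*0.68028846) = 1.4357
Cpk = min(Cpu, Cpl) = 1.4357

1.4357


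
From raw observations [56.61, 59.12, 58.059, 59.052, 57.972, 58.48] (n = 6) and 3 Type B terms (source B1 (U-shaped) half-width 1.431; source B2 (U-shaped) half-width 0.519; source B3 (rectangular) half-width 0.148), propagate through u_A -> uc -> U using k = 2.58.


mean = (56.61 + 59.12 + 58.059 + 59.052 + 57.972 + 58.48) / 6 = 58.2155
s = sqrt(sum((x - mean)^2)/(n-1)) = 0.92187065
u_A = s / sqrt(n) = 0.92187065 / sqrt(6) = 0.37635212
u_B1 = 1.431 / sqrt(2) = 1.0118698
u_B2 = 0.519 / sqrt(2) = 0.36698842
u_B3 = 0.148 / sqrt(3) = 0.08544784
uc = sqrt(0.37635212^2 + 1.0118698^2 + 0.36698842^2 + 0.08544784^2) = 1.1434611
U = k * uc = 2.58 * 1.1434611
U = 2.9501

2.9501


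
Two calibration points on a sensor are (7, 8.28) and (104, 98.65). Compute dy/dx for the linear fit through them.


slope = (y2 - y1) / (x2 - x1)
= (98.65 - 8.28) / (104 - 7)
= 90.3700 / 97
= 0.9316

0.9316


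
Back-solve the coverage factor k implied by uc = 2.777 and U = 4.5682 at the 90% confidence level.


k = U / uc
k = 4.5682 / 2.777
k = 1.645

1.645


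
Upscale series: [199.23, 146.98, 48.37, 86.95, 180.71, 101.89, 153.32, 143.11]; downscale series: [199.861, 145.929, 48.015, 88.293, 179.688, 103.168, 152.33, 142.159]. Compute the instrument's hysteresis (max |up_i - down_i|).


|199.23 - 199.861| = 0.6310
|146.98 - 145.929| = 1.0510
|48.37 - 48.015| = 0.3550
|86.95 - 88.293| = 1.3430
|180.71 - 179.688| = 1.0220
|101.89 - 103.168| = 1.2780
|153.32 - 152.33| = 0.9900
|143.11 - 142.159| = 0.9510
hysteresis = max(diffs) = 1.3430

1.3430


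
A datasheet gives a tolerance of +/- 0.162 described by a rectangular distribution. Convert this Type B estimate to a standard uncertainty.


u_B = half_width / sqrt(3)
u_B = 0.162 / 1.7320508
u_B = 0.0935

0.0935


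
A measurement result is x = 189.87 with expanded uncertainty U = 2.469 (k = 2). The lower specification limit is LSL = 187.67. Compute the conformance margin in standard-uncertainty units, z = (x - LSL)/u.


u = U / k = 2.469 / 2 = 1.2345
margin = |LSL - x| = |187.67 - 189.87| = 2.2
z = margin / u = 2.2 / 1.2345
z = 1.7821

1.7821


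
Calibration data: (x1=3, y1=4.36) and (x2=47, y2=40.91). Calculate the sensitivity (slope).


slope = (y2 - y1) / (x2 - x1)
= (40.91 - 4.36) / (47 - 3)
= 36.5500 / 44
= 0.8307

0.8307


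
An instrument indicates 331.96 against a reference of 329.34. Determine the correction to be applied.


Correction = standard - reading
= 329.34 - 331.96
= -2.6200

-2.6200


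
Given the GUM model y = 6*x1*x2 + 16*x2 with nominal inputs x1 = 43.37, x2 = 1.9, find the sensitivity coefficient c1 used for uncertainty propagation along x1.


y = 6*x1*x2 + 16*x2
dy/dx1 = 6*x2
Evaluate at x2 = 1.9: c1 = 6 * 1.9
c1 = 11.4000

11.4000


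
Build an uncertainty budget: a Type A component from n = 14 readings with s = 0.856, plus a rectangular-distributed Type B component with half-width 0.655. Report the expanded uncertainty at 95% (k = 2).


u_A = s / sqrt(n) = 0.856 / sqrt(14) = 0.22877562
u_B = half_width / sqrt(3) = 0.655 / sqrt(3) = 0.37816443
uc = sqrt(u_A^2 + u_B^2) = sqrt(0.22877562^2 + 0.37816443^2) = 0.44198034
U = k * uc = 2 * 0.44198034
U = 0.8840

0.8840


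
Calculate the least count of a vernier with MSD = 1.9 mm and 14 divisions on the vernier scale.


LC = MSD / n_div
= 1.9 / 14
= 0.1357

0.1357


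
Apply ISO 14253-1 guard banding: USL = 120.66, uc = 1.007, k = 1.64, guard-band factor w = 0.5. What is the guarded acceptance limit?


U = k * uc = 1.64 * 1.007 = 1.65148
guard band g = w * U = 0.5 * 1.65148 = 0.82574
AL = USL - g = 120.66 - 0.82574
AL = 119.8343

119.8343


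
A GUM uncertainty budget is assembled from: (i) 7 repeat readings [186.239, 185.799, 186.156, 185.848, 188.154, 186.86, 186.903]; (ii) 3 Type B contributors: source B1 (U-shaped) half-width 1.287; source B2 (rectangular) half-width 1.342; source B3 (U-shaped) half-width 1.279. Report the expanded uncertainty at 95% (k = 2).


mean = (186.239 + 185.799 + 186.156 + 185.848 + 188.154 + 186.86 + 186.903) / 7 = 186.5655714
s = sqrt(sum((x - mean)^2)/(n-1)) = 0.82669923
u_A = s / sqrt(n) = 0.82669923 / sqrt(7) = 0.31246294
u_B1 = 1.287 / sqrt(2) = 0.91004643
u_B2 = 1.342 / sqrt(3) = 0.77480406
u_B3 = 1.279 / sqrt(2) = 0.90438957
uc = sqrt(0.31246294^2 + 0.91004643^2 + 0.77480406^2 + 0.90438957^2) = 1.5310321
U = k * uc = 2 * 1.5310321
U = 3.0621

3.0621


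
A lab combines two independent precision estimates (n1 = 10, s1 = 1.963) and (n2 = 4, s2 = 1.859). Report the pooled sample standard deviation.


s_p = sqrt(((n1-1)*s1^2 + (n2-1)*s2^2) / (n1+n2-2))
numerator = (10-1)*1.963^2 + (4-1)*1.859^2 = 34.680321 + 10.367643 = 45.047964
denominator = 10 + 4 - 2 = 12
s_p^2 = 45.047964 / 12 = 3.753997
s_p = sqrt(3.753997) = 1.9375

1.9375


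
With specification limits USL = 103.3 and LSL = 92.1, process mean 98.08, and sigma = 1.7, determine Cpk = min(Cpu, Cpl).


Cpu = (USL - mean) / (3*sigma) = (103.3 - 98.08) / (3*1.7) = 1.0235
Cpl = (mean - LSL) / (3*sigma) = (98.08 - 92.1) / (3*1.7) = 1.1725
Cpk = min(Cpu, Cpl) = 1.0235

1.0235


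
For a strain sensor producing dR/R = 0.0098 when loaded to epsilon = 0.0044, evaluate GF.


GF = (dR/R) / epsilon
= 0.0098 / 0.0044
= 2.2273

2.2273


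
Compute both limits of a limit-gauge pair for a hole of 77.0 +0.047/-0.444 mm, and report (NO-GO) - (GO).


GO = nominal - lower_tol (smallest hole = maximum material condition)
GO = 77.0 - 0.444 = 76.556
NO-GO = nominal + upper_tol (largest hole = least material condition)
NO-GO = 77.0 + 0.047 = 77.047
spread = NO-GO - GO = 77.047 - 76.556 = 0.4910

0.4910


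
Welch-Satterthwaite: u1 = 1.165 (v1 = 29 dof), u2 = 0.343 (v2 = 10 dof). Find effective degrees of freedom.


uc = sqrt(u1^2 + u2^2) = sqrt(1.165^2 + 0.343^2) = 1.2144439
v_eff = uc^4 / (u1^4/v1 + u2^4/v2)
= 1.2144439^4 / (1.165^4/29 + 0.343^4/10)
= 2.1752533 / 0.064903429
v_eff = 33.5152

33.5152


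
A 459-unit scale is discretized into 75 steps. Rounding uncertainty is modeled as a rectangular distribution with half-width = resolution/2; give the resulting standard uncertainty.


resolution = range / divisions
resolution = 459 / 75 = 6.12
u_res = resolution / (2*sqrt(3))
u_res = 6.12 / 3.4641016
u_res = 1.7667

1.7667


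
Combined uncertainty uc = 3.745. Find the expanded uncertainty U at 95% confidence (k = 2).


U = k * uc
U = 2 * 3.745
U = 7.4900

7.4900


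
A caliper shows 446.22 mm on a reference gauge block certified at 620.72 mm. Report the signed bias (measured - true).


Systematic error = measured - true
= 446.22 - 620.72
= -174.5000

-174.5000


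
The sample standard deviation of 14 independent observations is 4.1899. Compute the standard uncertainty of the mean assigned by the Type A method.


u_A = s / sqrt(n)
u_A = 4.1899 / sqrt(14)
u_A = 4.1899 / 3.7416574
u_A = 1.1198

1.1198


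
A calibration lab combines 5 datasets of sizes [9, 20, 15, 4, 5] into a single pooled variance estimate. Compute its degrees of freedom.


nu = sum_i (n_i - 1)
nu = ((9 - 1) + (20 - 1) + (15 - 1) + (4 - 1) + (5 - 1))
nu = 8 + 19 + 14 + 3 + 4
nu = 48

48


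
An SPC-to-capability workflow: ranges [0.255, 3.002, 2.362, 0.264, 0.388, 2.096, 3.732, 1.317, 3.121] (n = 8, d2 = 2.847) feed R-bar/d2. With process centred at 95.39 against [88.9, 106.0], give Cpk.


R_bar = (0.255 + 3.002 + 2.362 + 0.264 + 0.388 + 2.096 + 3.732 + 1.317 + 3.121) / 9 = 1.8374444
sigma = R_bar / d2 = 1.8374444 / 2.847 = 0.6453967
Cp = (USL - LSL)/(6*sigma) = (106.0 - 88.9)/(6*0.6453967) = 4.4159
Cpu = (106.0 - 95.39)/(3*0.6453967) = 5.4798
Cpl = (95.39 - 88.9)/(3*0.6453967) = 3.3519
Cpk = min(Cpu, Cpl) = 3.3519

3.3519


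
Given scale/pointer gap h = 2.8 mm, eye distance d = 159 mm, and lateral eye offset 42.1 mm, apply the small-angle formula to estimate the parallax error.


error = h * offset / d
= 2.8 * 42.1 / 159
= 0.7414

0.7414


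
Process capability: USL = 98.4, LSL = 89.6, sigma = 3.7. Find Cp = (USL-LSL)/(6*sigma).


Cp = (USL - LSL) / (6 * sigma)
= (98.4 - 89.6) / (6 * 3.7)
= 8.8000 / 22.2000
= 0.3964

0.3964


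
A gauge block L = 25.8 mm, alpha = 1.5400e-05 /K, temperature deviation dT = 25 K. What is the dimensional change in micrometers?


dL = L * alpha * dT
= 25.8 * 1.5400e-05 * 25
= 0.0099330 mm
dL_um = 0.0099330 * 1000 = 9.9330 um

9.9330


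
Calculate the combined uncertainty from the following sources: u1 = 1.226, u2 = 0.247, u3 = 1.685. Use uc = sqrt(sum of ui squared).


uc = sqrt(1.226^2 + 0.247^2 + 1.685^2)
uc = sqrt(4.40331)
uc = 2.0984

2.0984


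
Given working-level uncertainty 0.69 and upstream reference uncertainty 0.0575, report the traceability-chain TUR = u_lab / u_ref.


TUR = u_lab / u_ref
= 0.69 / 0.0575
= 12.0000

12.0000


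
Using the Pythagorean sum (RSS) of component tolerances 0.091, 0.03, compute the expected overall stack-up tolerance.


RSS = sqrt(0.091^2 + 0.03^2)
= sqrt(0.009181)
= 0.0958

0.0958


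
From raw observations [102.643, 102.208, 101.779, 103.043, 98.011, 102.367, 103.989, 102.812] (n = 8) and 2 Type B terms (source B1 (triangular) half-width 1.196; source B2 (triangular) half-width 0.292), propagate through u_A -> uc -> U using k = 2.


mean = (102.643 + 102.208 + 101.779 + 103.043 + 98.011 + 102.367 + 103.989 + 102.812) / 8 = 102.1065
s = sqrt(sum((x - mean)^2)/(n-1)) = 1.7794437
u_A = s / sqrt(n) = 1.7794437 / sqrt(8) = 0.62912835
u_B1 = 1.196 / sqrt(6) = 0.48826496
u_B2 = 0.292 / sqrt(6) = 0.1192085
uc = sqrt(0.62912835^2 + 0.48826496^2 + 0.1192085^2) = 0.80524271
U = k * uc = 2 * 0.80524271
U = 1.6105

1.6105


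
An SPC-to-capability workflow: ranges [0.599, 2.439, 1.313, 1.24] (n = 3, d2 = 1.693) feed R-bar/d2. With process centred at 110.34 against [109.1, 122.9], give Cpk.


R_bar = (0.599 + 2.439 + 1.313 + 1.24) / 4 = 1.39775
sigma = R_bar / d2 = 1.39775 / 1.693 = 0.82560543
Cp = (USL - LSL)/(6*sigma) = (122.9 - 109.1)/(6*0.82560543) = 2.7858
Cpu = (122.9 - 110.34)/(3*0.82560543) = 5.0710
Cpl = (110.34 - 109.1)/(3*0.82560543) = 0.5006
Cpk = min(Cpu, Cpl) = 0.5006

0.5006


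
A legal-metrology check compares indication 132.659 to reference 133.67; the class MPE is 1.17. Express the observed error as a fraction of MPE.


e = indication - reference = 132.659 - 133.67 = -1.0110
|e| = 1.0110
ratio = |e| / MPE = 1.0110 / 1.17
ratio = 0.8641

0.8641


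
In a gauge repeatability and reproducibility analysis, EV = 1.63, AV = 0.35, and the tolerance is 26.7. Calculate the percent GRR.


GRR = sqrt(EV^2 + AV^2) = sqrt(1.63^2 + 0.35^2) = 1.6671533
%GRR = GRR / tol * 100 = 1.6671533 / 26.7 * 100
%GRR = 6.2440

6.2440


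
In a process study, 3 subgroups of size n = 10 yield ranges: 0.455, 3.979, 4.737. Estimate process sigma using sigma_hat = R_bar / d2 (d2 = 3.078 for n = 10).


R_bar = (0.455 + 3.979 + 4.737) / 3
R_bar = 9.171 / 3 = 3.057
sigma_hat = R_bar / d2 = 3.057 / 3.078 = 0.9932

0.9932


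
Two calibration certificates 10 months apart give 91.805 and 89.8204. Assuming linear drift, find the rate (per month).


rate = (v2 - v1) / months
= (89.8204 - 91.805) / 10
= -1.9846 / 10
= -0.1985

-0.1985


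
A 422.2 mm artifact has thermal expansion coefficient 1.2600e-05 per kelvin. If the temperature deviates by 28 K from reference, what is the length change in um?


dL = L * alpha * dT
= 422.2 * 1.2600e-05 * 28
= 0.1489522 mm
dL_um = 0.1489522 * 1000 = 148.9522 um

148.9522


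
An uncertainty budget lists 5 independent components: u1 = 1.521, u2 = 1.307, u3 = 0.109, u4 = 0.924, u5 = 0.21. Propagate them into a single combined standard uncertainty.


uc = sqrt(1.521^2 + 1.307^2 + 0.109^2 + 0.924^2 + 0.21^2)
uc = sqrt(4.931447)
uc = 2.2207

2.2207


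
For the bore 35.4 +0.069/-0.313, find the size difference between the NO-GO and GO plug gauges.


GO = nominal - lower_tol (smallest hole = maximum material condition)
GO = 35.4 - 0.313 = 35.087
NO-GO = nominal + upper_tol (largest hole = least material condition)
NO-GO = 35.4 + 0.069 = 35.469
spread = NO-GO - GO = 35.469 - 35.087 = 0.3820

0.3820


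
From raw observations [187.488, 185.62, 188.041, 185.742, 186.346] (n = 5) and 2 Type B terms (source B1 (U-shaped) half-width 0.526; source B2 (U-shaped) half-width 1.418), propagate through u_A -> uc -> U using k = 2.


mean = (187.488 + 185.62 + 188.041 + 185.742 + 186.346) / 5 = 186.6474
s = sqrt(sum((x - mean)^2)/(n-1)) = 1.0741126
u_A = s / sqrt(n) = 1.0741126 / sqrt(5) = 0.48035776
u_B1 = 0.526 / sqrt(2) = 0.37193817
u_B2 = 1.418 / sqrt(2) = 1.0026774
uc = sqrt(0.48035776^2 + 0.37193817^2 + 1.0026774^2) = 1.1723666
U = k * uc = 2 * 1.1723666
U = 2.3447

2.3447


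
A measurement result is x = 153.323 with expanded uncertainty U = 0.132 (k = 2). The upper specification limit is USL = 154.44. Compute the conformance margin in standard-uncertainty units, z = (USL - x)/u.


u = U / k = 0.132 / 2 = 0.066
margin = |USL - x| = |154.44 - 153.323| = 1.117
z = margin / u = 1.117 / 0.066
z = 16.9242

16.9242


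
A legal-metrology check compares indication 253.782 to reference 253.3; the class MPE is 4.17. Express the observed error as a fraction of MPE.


e = indication - reference = 253.782 - 253.3 = 0.4820
|e| = 0.4820
ratio = |e| / MPE = 0.4820 / 4.17
ratio = 0.1156

0.1156


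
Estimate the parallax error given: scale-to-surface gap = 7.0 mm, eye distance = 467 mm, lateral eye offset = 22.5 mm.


error = h * offset / d
= 7.0 * 22.5 / 467
= 0.3373

0.3373


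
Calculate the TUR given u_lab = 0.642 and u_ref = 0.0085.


TUR = u_lab / u_ref
= 0.642 / 0.0085
= 75.5294

75.5294


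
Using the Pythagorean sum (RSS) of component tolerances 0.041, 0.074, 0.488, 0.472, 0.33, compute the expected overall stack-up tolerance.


RSS = sqrt(0.041^2 + 0.074^2 + 0.488^2 + 0.472^2 + 0.33^2)
= sqrt(0.576985)
= 0.7596

0.7596


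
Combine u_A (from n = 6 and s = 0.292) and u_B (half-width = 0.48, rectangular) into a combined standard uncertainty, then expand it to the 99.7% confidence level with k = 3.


u_A = s / sqrt(n) = 0.292 / sqrt(6) = 0.1192085
u_B = half_width / sqrt(3) = 0.48 / sqrt(3) = 0.27712813
uc = sqrt(u_A^2 + u_B^2) = sqrt(0.1192085^2 + 0.27712813^2) = 0.30167974
U = k * uc = 3 * 0.30167974
U = 0.9050

0.9050


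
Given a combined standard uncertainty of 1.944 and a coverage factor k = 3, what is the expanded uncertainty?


U = k * uc
U = 3 * 1.944
U = 5.8320

5.8320


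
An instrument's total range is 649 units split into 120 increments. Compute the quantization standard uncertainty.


resolution = range / divisions
resolution = 649 / 120 = 5.4083333
u_res = resolution / (2*sqrt(3))
u_res = 5.4083333 / 3.4641016
u_res = 1.5613

1.5613


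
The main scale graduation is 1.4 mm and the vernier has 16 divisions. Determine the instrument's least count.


LC = MSD / n_div
= 1.4 / 16
= 0.0875

0.0875


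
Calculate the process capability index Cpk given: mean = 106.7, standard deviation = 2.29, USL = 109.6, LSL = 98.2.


Cpu = (USL - mean) / (3*sigma) = (109.6 - 106.7) / (3*2.29) = 0.4221
Cpl = (mean - LSL) / (3*sigma) = (106.7 - 98.2) / (3*2.29) = 1.2373
Cpk = min(Cpu, Cpl) = 0.4221

0.4221


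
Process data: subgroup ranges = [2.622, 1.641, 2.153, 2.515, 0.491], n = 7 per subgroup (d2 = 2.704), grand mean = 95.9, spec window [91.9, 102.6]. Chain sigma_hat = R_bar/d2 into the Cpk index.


R_bar = (2.622 + 1.641 + 2.153 + 2.515 + 0.491) / 5 = 1.8844
sigma = R_bar / d2 = 1.8844 / 2.704 = 0.69689349
Cp = (USL - LSL)/(6*sigma) = (102.6 - 91.9)/(6*0.69689349) = 2.5590
Cpu = (102.6 - 95.9)/(3*0.69689349) = 3.2047
Cpl = (95.9 - 91.9)/(3*0.69689349) = 1.9133
Cpk = min(Cpu, Cpl) = 1.9133

1.9133


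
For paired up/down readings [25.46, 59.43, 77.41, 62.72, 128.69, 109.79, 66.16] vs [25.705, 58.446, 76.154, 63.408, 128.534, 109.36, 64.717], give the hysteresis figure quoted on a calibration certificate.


|25.46 - 25.705| = 0.2450
|59.43 - 58.446| = 0.9840
|77.41 - 76.154| = 1.2560
|62.72 - 63.408| = 0.6880
|128.69 - 128.534| = 0.1560
|109.79 - 109.36| = 0.4300
|66.16 - 64.717| = 1.4430
hysteresis = max(diffs) = 1.4430

1.4430


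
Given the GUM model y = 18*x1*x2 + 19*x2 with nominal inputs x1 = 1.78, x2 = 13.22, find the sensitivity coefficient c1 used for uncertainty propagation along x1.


y = 18*x1*x2 + 19*x2
dy/dx1 = 18*x2
Evaluate at x2 = 13.22: c1 = 18 * 13.22
c1 = 237.9600

237.9600


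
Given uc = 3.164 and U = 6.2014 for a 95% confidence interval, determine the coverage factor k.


k = U / uc
k = 6.2014 / 3.164
k = 1.96

1.96


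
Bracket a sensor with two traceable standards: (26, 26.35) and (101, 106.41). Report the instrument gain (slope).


slope = (y2 - y1) / (x2 - x1)
= (106.41 - 26.35) / (101 - 26)
= 80.0600 / 75
= 1.0675

1.0675


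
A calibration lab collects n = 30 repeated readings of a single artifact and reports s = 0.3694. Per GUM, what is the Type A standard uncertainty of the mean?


u_A = s / sqrt(n)
u_A = 0.3694 / sqrt(30)
u_A = 0.3694 / 5.4772256
u_A = 0.0674

0.0674


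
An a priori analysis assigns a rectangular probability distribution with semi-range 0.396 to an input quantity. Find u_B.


u_B = half_width / sqrt(3)
u_B = 0.396 / 1.7320508
u_B = 0.2286

0.2286


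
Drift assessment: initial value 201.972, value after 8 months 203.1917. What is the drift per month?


rate = (v2 - v1) / months
= (203.1917 - 201.972) / 8
= 1.2197 / 8
= 0.1525

0.1525


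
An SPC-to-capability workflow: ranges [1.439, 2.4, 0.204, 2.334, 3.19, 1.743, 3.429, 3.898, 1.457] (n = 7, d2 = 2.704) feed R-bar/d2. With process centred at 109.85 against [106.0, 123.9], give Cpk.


R_bar = (1.439 + 2.4 + 0.204 + 2.334 + 3.19 + 1.743 + 3.429 + 3.898 + 1.457) / 9 = 2.2326667
sigma = R_bar / d2 = 2.2326667 / 2.704 = 0.82569035
Cp = (USL - LSL)/(6*sigma) = (123.9 - 106.0)/(6*0.82569035) = 3.6131
Cpu = (123.9 - 109.85)/(3*0.82569035) = 5.6720
Cpl = (109.85 - 106.0)/(3*0.82569035) = 1.5543
Cpk = min(Cpu, Cpl) = 1.5543

1.5543


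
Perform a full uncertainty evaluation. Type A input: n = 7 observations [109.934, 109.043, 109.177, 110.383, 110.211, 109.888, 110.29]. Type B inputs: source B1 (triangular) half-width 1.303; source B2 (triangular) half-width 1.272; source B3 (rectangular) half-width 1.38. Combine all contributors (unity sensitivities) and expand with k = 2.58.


mean = (109.934 + 109.043 + 109.177 + 110.383 + 110.211 + 109.888 + 110.29) / 7 = 109.8465714
s = sqrt(sum((x - mean)^2)/(n-1)) = 0.53550688
u_A = s / sqrt(n) = 0.53550688 / sqrt(7) = 0.20240258
u_B1 = 1.303 / sqrt(6) = 0.53194752
u_B2 = 1.272 / sqrt(6) = 0.51929183
u_B3 = 1.38 / sqrt(3) = 0.79674337
uc = sqrt(0.20240258^2 + 0.53194752^2 + 0.51929183^2 + 0.79674337^2) = 1.1083316
U = k * uc = 2.58 * 1.1083316
U = 2.8595

2.8595


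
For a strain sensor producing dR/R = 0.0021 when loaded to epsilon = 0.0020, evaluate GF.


GF = (dR/R) / epsilon
= 0.0021 / 0.0020
= 1.0500

1.0500


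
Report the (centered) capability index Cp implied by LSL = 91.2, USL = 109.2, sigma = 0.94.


Cp = (USL - LSL) / (6 * sigma)
= (109.2 - 91.2) / (6 * 0.94)
= 18.0000 / 5.6400
= 3.1915

3.1915


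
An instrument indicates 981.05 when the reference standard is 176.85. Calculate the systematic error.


Systematic error = measured - true
= 981.05 - 176.85
= 804.2000

804.2000


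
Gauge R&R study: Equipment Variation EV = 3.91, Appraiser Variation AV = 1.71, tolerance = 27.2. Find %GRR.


GRR = sqrt(EV^2 + AV^2) = sqrt(3.91^2 + 1.71^2) = 4.2675754
%GRR = GRR / tol * 100 = 4.2675754 / 27.2 * 100
%GRR = 15.6896

15.6896


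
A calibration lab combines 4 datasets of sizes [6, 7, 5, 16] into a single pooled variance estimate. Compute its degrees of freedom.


nu = sum_i (n_i - 1)
nu = ((6 - 1) + (7 - 1) + (5 - 1) + (16 - 1))
nu = 5 + 6 + 4 + 15
nu = 30

30


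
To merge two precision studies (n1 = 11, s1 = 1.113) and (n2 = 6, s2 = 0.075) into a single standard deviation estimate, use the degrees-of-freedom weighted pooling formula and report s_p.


s_p = sqrt(((n1-1)*s1^2 + (n2-1)*s2^2) / (n1+n2-2))
numerator = (11-1)*1.113^2 + (6-1)*0.075^2 = 12.38769 + 0.028125 = 12.415815
denominator = 11 + 6 - 2 = 15
s_p^2 = 12.415815 / 15 = 0.827721
s_p = sqrt(0.827721) = 0.9098

0.9098


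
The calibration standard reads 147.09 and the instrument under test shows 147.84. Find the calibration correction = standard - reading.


Correction = standard - reading
= 147.09 - 147.84
= -0.7500

-0.7500


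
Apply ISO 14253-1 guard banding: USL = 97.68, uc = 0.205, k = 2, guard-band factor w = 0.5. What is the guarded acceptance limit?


U = k * uc = 2 * 0.205 = 0.41
guard band g = w * U = 0.5 * 0.41 = 0.205
AL = USL - g = 97.68 - 0.205
AL = 97.4750

97.4750


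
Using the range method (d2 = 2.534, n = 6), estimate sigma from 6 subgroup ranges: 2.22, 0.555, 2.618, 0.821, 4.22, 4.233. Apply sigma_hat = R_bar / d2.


R_bar = (2.22 + 0.555 + 2.618 + 0.821 + 4.22 + 4.233) / 6
R_bar = 14.667 / 6 = 2.4445
sigma_hat = R_bar / d2 = 2.4445 / 2.534 = 0.9647

0.9647


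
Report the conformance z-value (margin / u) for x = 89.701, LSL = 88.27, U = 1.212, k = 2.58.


u = U / k = 1.212 / 2.58 = 0.46976744
margin = |LSL - x| = |88.27 - 89.701| = 1.431
z = margin / u = 1.431 / 0.46976744
z = 3.0462

3.0462


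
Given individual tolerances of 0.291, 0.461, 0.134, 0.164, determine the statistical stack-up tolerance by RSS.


RSS = sqrt(0.291^2 + 0.461^2 + 0.134^2 + 0.164^2)
= sqrt(0.342054)
= 0.5849

0.5849


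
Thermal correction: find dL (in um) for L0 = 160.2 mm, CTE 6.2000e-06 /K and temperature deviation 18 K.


dL = L * alpha * dT
= 160.2 * 6.2000e-06 * 18
= 0.0178783 mm
dL_um = 0.0178783 * 1000 = 17.8783 um

17.8783


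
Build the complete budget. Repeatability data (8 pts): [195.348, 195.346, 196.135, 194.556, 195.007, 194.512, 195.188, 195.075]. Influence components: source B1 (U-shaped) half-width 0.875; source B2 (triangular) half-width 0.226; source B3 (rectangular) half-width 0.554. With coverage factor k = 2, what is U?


mean = (195.348 + 195.346 + 196.135 + 194.556 + 195.007 + 194.512 + 195.188 + 195.075) / 8 = 195.145875
s = sqrt(sum((x - mean)^2)/(n-1)) = 0.51201379
u_A = s / sqrt(n) = 0.51201379 / sqrt(8) = 0.18102421
u_B1 = 0.875 / sqrt(2) = 0.61871843
u_B2 = 0.226 / sqrt(6) = 0.092264114
u_B3 = 0.554 / sqrt(3) = 0.31985205
uc = sqrt(0.18102421^2 + 0.61871843^2 + 0.092264114^2 + 0.31985205^2) = 0.72553447
U = k * uc = 2 * 0.72553447
U = 1.4511

1.4511


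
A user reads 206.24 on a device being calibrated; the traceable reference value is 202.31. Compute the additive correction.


Correction = standard - reading
= 202.31 - 206.24
= -3.9300

-3.9300


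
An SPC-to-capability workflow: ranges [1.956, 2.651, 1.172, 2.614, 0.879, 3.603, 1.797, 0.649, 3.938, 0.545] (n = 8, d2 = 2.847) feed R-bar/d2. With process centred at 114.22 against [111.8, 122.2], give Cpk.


R_bar = (1.956 + 2.651 + 1.172 + 2.614 + 0.879 + 3.603 + 1.797 + 0.649 + 3.938 + 0.545) / 10 = 1.9804
sigma = R_bar / d2 = 1.9804 / 2.847 = 0.69560941
Cp = (USL - LSL)/(6*sigma) = (122.2 - 111.8)/(6*0.69560941) = 2.4918
Cpu = (122.2 - 114.22)/(3*0.69560941) = 3.8240
Cpl = (114.22 - 111.8)/(3*0.69560941) = 1.1597
Cpk = min(Cpu, Cpl) = 1.1597

1.1597


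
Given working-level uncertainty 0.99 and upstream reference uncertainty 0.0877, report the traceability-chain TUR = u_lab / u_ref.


TUR = u_lab / u_ref
= 0.99 / 0.0877
= 11.2885

11.2885


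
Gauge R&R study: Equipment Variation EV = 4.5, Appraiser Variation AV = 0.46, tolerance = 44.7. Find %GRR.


GRR = sqrt(EV^2 + AV^2) = sqrt(4.5^2 + 0.46^2) = 4.52345
%GRR = GRR / tol * 100 = 4.52345 / 44.7 * 100
%GRR = 10.1196

10.1196


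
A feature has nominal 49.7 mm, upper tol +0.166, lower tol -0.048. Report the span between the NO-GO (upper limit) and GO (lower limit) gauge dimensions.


GO = nominal - lower_tol (smallest hole = maximum material condition)
GO = 49.7 - 0.048 = 49.652
NO-GO = nominal + upper_tol (largest hole = least material condition)
NO-GO = 49.7 + 0.166 = 49.866
spread = NO-GO - GO = 49.866 - 49.652 = 0.2140

0.2140


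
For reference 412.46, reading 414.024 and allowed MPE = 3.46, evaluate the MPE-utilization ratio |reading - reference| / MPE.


e = indication - reference = 414.024 - 412.46 = 1.5640
|e| = 1.5640
ratio = |e| / MPE = 1.5640 / 3.46
ratio = 0.4520

0.4520


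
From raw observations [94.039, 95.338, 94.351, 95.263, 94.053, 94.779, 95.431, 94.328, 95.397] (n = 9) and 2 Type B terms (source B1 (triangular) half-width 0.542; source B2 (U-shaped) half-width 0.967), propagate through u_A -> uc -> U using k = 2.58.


mean = (94.039 + 95.338 + 94.351 + 95.263 + 94.053 + 94.779 + 95.431 + 94.328 + 95.397) / 9 = 94.77544444
s = sqrt(sum((x - mean)^2)/(n-1)) = 0.59318128
u_A = s / sqrt(n) = 0.59318128 / sqrt(9) = 0.19772709
u_B1 = 0.542 / sqrt(6) = 0.22127057
u_B2 = 0.967 / sqrt(2) = 0.68377226
uc = sqrt(0.19772709^2 + 0.22127057^2 + 0.68377226^2) = 0.74538659
U = k * uc = 2.58 * 0.74538659
U = 1.9231

1.9231


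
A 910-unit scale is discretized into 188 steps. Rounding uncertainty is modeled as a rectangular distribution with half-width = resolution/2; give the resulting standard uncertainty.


resolution = range / divisions
resolution = 910 / 188 = 4.8404255
u_res = resolution / (2*sqrt(3))
u_res = 4.8404255 / 3.4641016
u_res = 1.3973

1.3973


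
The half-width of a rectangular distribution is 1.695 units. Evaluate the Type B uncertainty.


u_B = half_width / sqrt(3)
u_B = 1.695 / 1.7320508
u_B = 0.9786

0.9786


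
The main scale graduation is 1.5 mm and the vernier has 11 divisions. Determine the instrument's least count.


LC = MSD / n_div
= 1.5 / 11
= 0.1364

0.1364


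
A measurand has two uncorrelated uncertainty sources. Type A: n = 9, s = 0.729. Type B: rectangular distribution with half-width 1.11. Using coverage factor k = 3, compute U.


u_A = s / sqrt(n) = 0.729 / sqrt(9) = 0.243
u_B = half_width / sqrt(3) = 1.11 / sqrt(3) = 0.6408588
uc = sqrt(u_A^2 + u_B^2) = sqrt(0.243^2 + 0.6408588^2) = 0.68538238
U = k * uc = 3 * 0.68538238
U = 2.0561

2.0561


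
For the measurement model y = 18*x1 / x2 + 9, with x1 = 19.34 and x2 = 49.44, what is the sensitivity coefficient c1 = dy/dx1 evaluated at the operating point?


y = 18*x1 / x2 + 9
dy/dx1 = 18/x2
Evaluate at x2 = 49.44: c1 = 18 / 49.44
c1 = 0.3641

0.3641


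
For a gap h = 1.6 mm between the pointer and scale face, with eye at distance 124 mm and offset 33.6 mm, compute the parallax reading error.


error = h * offset / d
= 1.6 * 33.6 / 124
= 0.4335

0.4335
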